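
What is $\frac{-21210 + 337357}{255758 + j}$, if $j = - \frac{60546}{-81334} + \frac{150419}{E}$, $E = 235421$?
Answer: $\frac{3026748953285629}{2448606015056112} \approx 1.2361$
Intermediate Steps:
$j = \frac{13243989406}{9573865807}$ ($j = - \frac{60546}{-81334} + \frac{150419}{235421} = \left(-60546\right) \left(- \frac{1}{81334}\right) + 150419 \cdot \frac{1}{235421} = \frac{30273}{40667} + \frac{150419}{235421} = \frac{13243989406}{9573865807} \approx 1.3833$)
$\frac{-21210 + 337357}{255758 + j} = \frac{-21210 + 337357}{255758 + \frac{13243989406}{9573865807}} = \frac{316147}{\frac{2448606015056112}{9573865807}} = 316147 \cdot \frac{9573865807}{2448606015056112} = \frac{3026748953285629}{2448606015056112}$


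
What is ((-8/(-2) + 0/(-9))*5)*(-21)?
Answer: -420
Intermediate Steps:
((-8/(-2) + 0/(-9))*5)*(-21) = ((-8*(-1/2) + 0*(-1/9))*5)*(-21) = ((4 + 0)*5)*(-21) = (4*5)*(-21) = 20*(-21) = -420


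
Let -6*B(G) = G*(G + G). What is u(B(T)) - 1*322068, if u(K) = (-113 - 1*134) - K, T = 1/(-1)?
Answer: -966944/3 ≈ -3.2231e+5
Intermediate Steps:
T = -1
B(G) = -G**2/3 (B(G) = -G*(G + G)/6 = -G*2*G/6 = -G**2/3)
u(K) = -247 - K (u(K) = (-113 - 134) - K = -247 - K)
u(B(T)) - 1*322068 = (-247 - (-1)*(-1)**2/3) - 1*322068 = (-247 - (-1)/3) - 322068 = (-247 - 1*(-1/3)) - 322068 = (-247 + 1/3) - 322068 = -740/3 - 322068 = -966944/3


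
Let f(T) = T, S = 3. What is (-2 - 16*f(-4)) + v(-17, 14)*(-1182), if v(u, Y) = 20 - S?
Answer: -20032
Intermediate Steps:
v(u, Y) = 17 (v(u, Y) = 20 - 1*3 = 20 - 3 = 17)
(-2 - 16*f(-4)) + v(-17, 14)*(-1182) = (-2 - 16*(-4)) + 17*(-1182) = (-2 + 64) - 20094 = 62 - 20094 = -20032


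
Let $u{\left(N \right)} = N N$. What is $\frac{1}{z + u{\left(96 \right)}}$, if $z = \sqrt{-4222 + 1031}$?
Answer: $\frac{9216}{84937847} - \frac{i \sqrt{3191}}{84937847} \approx 0.0001085 - 6.6506 \cdot 10^{-7} i$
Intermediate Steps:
$u{\left(N \right)} = N^{2}$
$z = i \sqrt{3191}$ ($z = \sqrt{-3191} = i \sqrt{3191} \approx 56.489 i$)
$\frac{1}{z + u{\left(96 \right)}} = \frac{1}{i \sqrt{3191} + 96^{2}} = \frac{1}{i \sqrt{3191} + 9216} = \frac{1}{9216 + i \sqrt{3191}}$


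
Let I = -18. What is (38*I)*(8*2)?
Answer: -10944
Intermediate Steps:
(38*I)*(8*2) = (38*(-18))*(8*2) = -684*16 = -10944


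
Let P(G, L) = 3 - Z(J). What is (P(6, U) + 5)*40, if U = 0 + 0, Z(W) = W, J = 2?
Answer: 240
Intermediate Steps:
U = 0
P(G, L) = 1 (P(G, L) = 3 - 1*2 = 3 - 2 = 1)
(P(6, U) + 5)*40 = (1 + 5)*40 = 6*40 = 240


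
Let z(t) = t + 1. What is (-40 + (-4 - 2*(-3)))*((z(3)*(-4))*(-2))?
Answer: -1216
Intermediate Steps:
z(t) = 1 + t
(-40 + (-4 - 2*(-3)))*((z(3)*(-4))*(-2)) = (-40 + (-4 - 2*(-3)))*(((1 + 3)*(-4))*(-2)) = (-40 + (-4 + 6))*((4*(-4))*(-2)) = (-40 + 2)*(-16*(-2)) = -38*32 = -1216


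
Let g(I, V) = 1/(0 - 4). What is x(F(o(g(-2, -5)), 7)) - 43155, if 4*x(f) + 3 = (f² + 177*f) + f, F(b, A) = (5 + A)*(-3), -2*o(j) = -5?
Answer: -177735/4 ≈ -44434.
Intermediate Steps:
g(I, V) = -¼ (g(I, V) = 1/(-4) = -¼)
o(j) = 5/2 (o(j) = -½*(-5) = 5/2)
F(b, A) = -15 - 3*A
x(f) = -¾ + f²/4 + 89*f/2 (x(f) = -¾ + ((f² + 177*f) + f)/4 = -¾ + (f² + 178*f)/4 = -¾ + (f²/4 + 89*f/2) = -¾ + f²/4 + 89*f/2)
x(F(o(g(-2, -5)), 7)) - 43155 = (-¾ + (-15 - 3*7)²/4 + 89*(-15 - 3*7)/2) - 43155 = (-¾ + (-15 - 21)²/4 + 89*(-15 - 21)/2) - 43155 = (-¾ + (¼)*(-36)² + (89/2)*(-36)) - 43155 = (-¾ + (¼)*1296 - 1602) - 43155 = (-¾ + 324 - 1602) - 43155 = -5115/4 - 43155 = -177735/4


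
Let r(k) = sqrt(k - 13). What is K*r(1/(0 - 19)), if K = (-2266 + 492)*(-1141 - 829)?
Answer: 6989560*I*sqrt(1178)/19 ≈ 1.2626e+7*I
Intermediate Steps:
K = 3494780 (K = -1774*(-1970) = 3494780)
r(k) = sqrt(-13 + k)
K*r(1/(0 - 19)) = 3494780*sqrt(-13 + 1/(0 - 19)) = 3494780*sqrt(-13 + 1/(-19)) = 3494780*sqrt(-13 - 1/19) = 3494780*sqrt(-248/19) = 3494780*(2*I*sqrt(1178)/19) = 6989560*I*sqrt(1178)/19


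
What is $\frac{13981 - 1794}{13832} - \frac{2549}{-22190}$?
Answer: $\frac{21834807}{21923720} \approx 0.99594$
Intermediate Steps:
$\frac{13981 - 1794}{13832} - \frac{2549}{-22190} = 12187 \cdot \frac{1}{13832} - - \frac{2549}{22190} = \frac{1741}{1976} + \frac{2549}{22190} = \frac{21834807}{21923720}$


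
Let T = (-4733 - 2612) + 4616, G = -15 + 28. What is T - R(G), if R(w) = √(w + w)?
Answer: -2729 - √26 ≈ -2734.1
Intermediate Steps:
G = 13
T = -2729 (T = -7345 + 4616 = -2729)
R(w) = √2*√w (R(w) = √(2*w) = √2*√w)
T - R(G) = -2729 - √2*√13 = -2729 - √26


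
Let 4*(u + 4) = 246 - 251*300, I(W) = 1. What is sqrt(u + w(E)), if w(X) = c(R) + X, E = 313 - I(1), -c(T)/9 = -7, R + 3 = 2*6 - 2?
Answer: I*sqrt(73570)/2 ≈ 135.62*I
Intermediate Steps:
R = 7 (R = -3 + (2*6 - 2) = -3 + (12 - 2) = -3 + 10 = 7)
c(T) = 63 (c(T) = -9*(-7) = 63)
E = 312 (E = 313 - 1*1 = 313 - 1 = 312)
w(X) = 63 + X
u = -37535/2 (u = -4 + (246 - 251*300)/4 = -4 + (246 - 75300)/4 = -4 + (1/4)*(-75054) = -4 - 37527/2 = -37535/2 ≈ -18768.)
sqrt(u + w(E)) = sqrt(-37535/2 + (63 + 312)) = sqrt(-37535/2 + 375) = sqrt(-36785/2) = I*sqrt(73570)/2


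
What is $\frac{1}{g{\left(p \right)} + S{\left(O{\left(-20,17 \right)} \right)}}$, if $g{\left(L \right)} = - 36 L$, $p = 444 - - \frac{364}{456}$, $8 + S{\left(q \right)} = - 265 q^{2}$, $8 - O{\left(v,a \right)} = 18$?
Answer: $- \frac{19}{807894} \approx -2.3518 \cdot 10^{-5}$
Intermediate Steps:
$O{\left(v,a \right)} = -10$ ($O{\left(v,a \right)} = 8 - 18 = -10$)
$S{\left(q \right)} = -8 - 265 q^{2}$
$p = \frac{50707}{114}$ ($p = 444 - \left(-364\right) \frac{1}{456} = 444 - - \frac{91}{114} = 444 + \frac{91}{114} = \frac{50707}{114} \approx 444.8$)
$\frac{1}{g{\left(p \right)} + S{\left(O{\left(-20,17 \right)} \right)}} = \frac{1}{\left(-36\right) \frac{50707}{114} - \left(8 + 265 \left(-10\right)^{2}\right)} = \frac{1}{- \frac{304242}{19} - 26508} = \frac{1}{- \frac{807894}{19}} = - \frac{19}{807894}$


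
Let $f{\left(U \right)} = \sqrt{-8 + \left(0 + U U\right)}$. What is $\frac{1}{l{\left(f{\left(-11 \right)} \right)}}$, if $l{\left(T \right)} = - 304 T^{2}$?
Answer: $- \frac{1}{34352} \approx -2.911 \cdot 10^{-5}$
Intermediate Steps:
$f{\left(U \right)} = \sqrt{-8 + U^{2}}$ ($f{\left(U \right)} = \sqrt{-8 + \left(0 + U^{2}\right)} = \sqrt{-8 + U^{2}}$)
$\frac{1}{l{\left(f{\left(-11 \right)} \right)}} = \frac{1}{\left(-304\right) \left(\sqrt{-8 + \left(-11\right)^{2}}\right)^{2}} = \frac{1}{\left(-304\right) \left(\sqrt{-8 + 121}\right)^{2}} = \frac{1}{\left(-304\right) \left(\sqrt{113}\right)^{2}} = \frac{1}{\left(-304\right) 113} = \frac{1}{-34352} = - \frac{1}{34352}$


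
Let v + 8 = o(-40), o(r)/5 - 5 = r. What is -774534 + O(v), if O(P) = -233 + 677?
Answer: -774090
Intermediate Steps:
o(r) = 25 + 5*r
v = -183 (v = -8 + (25 + 5*(-40)) = -8 + (25 - 200) = -8 - 175 = -183)
O(P) = 444
-774534 + O(v) = -774534 + 444 = -774090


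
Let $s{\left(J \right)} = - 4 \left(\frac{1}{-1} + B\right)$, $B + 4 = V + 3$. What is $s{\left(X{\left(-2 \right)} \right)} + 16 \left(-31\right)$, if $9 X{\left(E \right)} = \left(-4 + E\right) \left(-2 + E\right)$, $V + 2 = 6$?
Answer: $-504$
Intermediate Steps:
$V = 4$ ($V = -2 + 6 = 4$)
$B = 3$ ($B = -4 + \left(4 + 3\right) = -4 + 7 = 3$)
$X{\left(E \right)} = \frac{\left(-4 + E\right) \left(-2 + E\right)}{9}$
$s{\left(J \right)} = -8$ ($s{\left(J \right)} = - 4 \left(\frac{1}{-1} + 3\right) = - 4 \left(-1 + 3\right) = \left(-4\right) 2 = -8$)
$s{\left(X{\left(-2 \right)} \right)} + 16 \left(-31\right) = -8 + 16 \left(-31\right) = -8 - 496 = -504$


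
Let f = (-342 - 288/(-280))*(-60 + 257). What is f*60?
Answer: -28211976/7 ≈ -4.0303e+6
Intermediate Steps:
f = -2350998/35 (f = (-342 - 288*(-1/280))*197 = (-342 + 36/35)*197 = -11934/35*197 = -2350998/35 ≈ -67171.)
f*60 = -2350998/35*60 = -28211976/7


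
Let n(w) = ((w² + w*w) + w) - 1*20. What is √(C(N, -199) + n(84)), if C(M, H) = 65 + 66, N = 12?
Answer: √14307 ≈ 119.61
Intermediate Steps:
C(M, H) = 131
n(w) = -20 + w + 2*w² (n(w) = ((w² + w²) + w) - 20 = (2*w² + w) - 20 = (w + 2*w²) - 20 = -20 + w + 2*w²)
√(C(N, -199) + n(84)) = √(131 + (-20 + 84 + 2*84²)) = √(131 + (-20 + 84 + 2*7056)) = √(131 + (-20 + 84 + 14112)) = √(131 + 14176) = √14307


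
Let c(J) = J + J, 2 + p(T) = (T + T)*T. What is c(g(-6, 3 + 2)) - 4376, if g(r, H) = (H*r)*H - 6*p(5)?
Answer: -5252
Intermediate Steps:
p(T) = -2 + 2*T² (p(T) = -2 + (T + T)*T = -2 + (2*T)*T = -2 + 2*T²)
g(r, H) = -288 + r*H² (g(r, H) = (H*r)*H - 6*(-2 + 2*5²) = r*H² - 6*(-2 + 2*25) = r*H² - 6*(-2 + 50) = r*H² - 6*48 = r*H² - 288 = -288 + r*H²)
c(J) = 2*J
c(g(-6, 3 + 2)) - 4376 = 2*(-288 - 6*(3 + 2)²) - 4376 = 2*(-288 - 6*5²) - 4376 = 2*(-288 - 6*25) - 4376 = 2*(-288 - 150) - 4376 = 2*(-438) - 4376 = -876 - 4376 = -5252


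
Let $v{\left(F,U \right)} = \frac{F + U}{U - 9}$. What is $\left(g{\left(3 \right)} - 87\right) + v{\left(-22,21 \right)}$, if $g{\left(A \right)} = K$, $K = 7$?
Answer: $- \frac{961}{12} \approx -80.083$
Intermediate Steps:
$v{\left(F,U \right)} = \frac{F + U}{-9 + U}$
$g{\left(A \right)} = 7$
$\left(g{\left(3 \right)} - 87\right) + v{\left(-22,21 \right)} = \left(7 - 87\right) + \frac{-22 + 21}{-9 + 21} = \left(7 - 87\right) + \frac{1}{12} \left(-1\right) = -80 + \frac{1}{12} \left(-1\right) = -80 - \frac{1}{12} = - \frac{961}{12}$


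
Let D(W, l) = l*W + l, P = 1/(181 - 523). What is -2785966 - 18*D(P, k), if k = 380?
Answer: -2792786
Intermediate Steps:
P = -1/342 (P = 1/(-342) = -1/342 ≈ -0.0029240)
D(W, l) = l + W*l (D(W, l) = W*l + l = l + W*l)
-2785966 - 18*D(P, k) = -2785966 - 18*380*(1 - 1/342) = -2785966 - 18*380*(341/342) = -2785966 - 18*3410/9 = -2785966 - 1*6820 = -2785966 - 6820 = -2792786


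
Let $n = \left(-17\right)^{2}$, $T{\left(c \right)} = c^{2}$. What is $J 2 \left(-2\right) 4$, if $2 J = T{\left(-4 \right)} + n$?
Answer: $-2440$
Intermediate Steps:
$n = 289$
$J = \frac{305}{2}$ ($J = \frac{\left(-4\right)^{2} + 289}{2} = \frac{16 + 289}{2} = \frac{1}{2} \cdot 305 = \frac{305}{2} \approx 152.5$)
$J 2 \left(-2\right) 4 = \frac{305 \cdot 2 \left(-2\right) 4}{2} = \frac{305 \left(\left(-4\right) 4\right)}{2} = \frac{305}{2} \left(-16\right) = -2440$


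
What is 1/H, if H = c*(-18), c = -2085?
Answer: 1/37530 ≈ 2.6645e-5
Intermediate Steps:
H = 37530 (H = -2085*(-18) = 37530)
1/H = 1/37530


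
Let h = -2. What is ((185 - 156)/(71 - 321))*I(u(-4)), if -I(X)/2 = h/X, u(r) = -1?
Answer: 58/125 ≈ 0.46400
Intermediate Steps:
I(X) = 4/X (I(X) = -(-4)/X = 4/X)
((185 - 156)/(71 - 321))*I(u(-4)) = ((185 - 156)/(71 - 321))*(4/(-1)) = (29/(-250))*(4*(-1)) = (29*(-1/250))*(-4) = -29/250*(-4) = 58/125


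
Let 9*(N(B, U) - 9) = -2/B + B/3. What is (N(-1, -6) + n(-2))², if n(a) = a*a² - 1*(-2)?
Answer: 7396/729 ≈ 10.145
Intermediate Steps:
N(B, U) = 9 - 2/(9*B) + B/27 (N(B, U) = 9 + (-2/B + B/3)/9 = 9 + (-2/(9*B) + B/27) = 9 - 2/(9*B) + B/27)
n(a) = 2 + a³ (n(a) = a³ + 2 = 2 + a³)
(N(-1, -6) + n(-2))² = ((1/27)*(-6 - (243 - 1))/(-1) + (2 + (-2)³))² = ((1/27)*(-1)*(-6 - 1*242) + (2 - 8))² = ((1/27)*(-1)*(-6 - 242) - 6)² = ((1/27)*(-1)*(-248) - 6)² = (248/27 - 6)² = (86/27)² = 7396/729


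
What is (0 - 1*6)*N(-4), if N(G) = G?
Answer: 24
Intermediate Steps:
(0 - 1*6)*N(-4) = (0 - 1*6)*(-4) = (0 - 6)*(-4) = -6*(-4) = 24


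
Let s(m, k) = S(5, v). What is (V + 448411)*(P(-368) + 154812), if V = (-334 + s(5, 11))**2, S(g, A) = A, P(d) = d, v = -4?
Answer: 86898688820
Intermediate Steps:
s(m, k) = -4
V = 114244 (V = (-334 - 4)**2 = (-338)**2 = 114244)
(V + 448411)*(P(-368) + 154812) = (114244 + 448411)*(-368 + 154812) = 562655*154444 = 86898688820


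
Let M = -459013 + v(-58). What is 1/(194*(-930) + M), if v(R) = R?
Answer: -1/639491 ≈ -1.5637e-6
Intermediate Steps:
M = -459071 (M = -459013 - 58 = -459071)
1/(194*(-930) + M) = 1/(194*(-930) - 459071) = 1/(-180420 - 459071) = 1/(-639491) = -1/639491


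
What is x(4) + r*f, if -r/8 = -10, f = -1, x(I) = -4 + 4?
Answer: -80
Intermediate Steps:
x(I) = 0
r = 80 (r = -8*(-10) = 80)
x(4) + r*f = 0 + 80*(-1) = 0 - 80 = -80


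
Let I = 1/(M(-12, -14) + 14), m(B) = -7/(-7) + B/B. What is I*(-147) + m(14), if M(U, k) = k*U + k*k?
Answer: 29/18 ≈ 1.6111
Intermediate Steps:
M(U, k) = k² + U*k (M(U, k) = U*k + k² = k² + U*k)
m(B) = 2 (m(B) = -7*(-⅐) + 1 = 1 + 1 = 2)
I = 1/378 (I = 1/(-14*(-12 - 14) + 14) = 1/(-14*(-26) + 14) = 1/(364 + 14) = 1/378 ≈ 0.0026455)
I*(-147) + m(14) = (1/378)*(-147) + 2 = -7/18 + 2 = 29/18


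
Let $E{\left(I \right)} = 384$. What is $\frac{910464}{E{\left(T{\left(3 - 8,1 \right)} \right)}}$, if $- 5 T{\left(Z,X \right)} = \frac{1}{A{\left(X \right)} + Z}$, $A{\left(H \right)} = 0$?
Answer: $2371$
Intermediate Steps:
$T{\left(Z,X \right)} = - \frac{1}{5 Z}$ ($T{\left(Z,X \right)} = - \frac{1}{5 \left(0 + Z\right)} = - \frac{1}{5 Z}$)
$\frac{910464}{E{\left(T{\left(3 - 8,1 \right)} \right)}} = \frac{910464}{384} = 910464 \cdot \frac{1}{384} = 2371$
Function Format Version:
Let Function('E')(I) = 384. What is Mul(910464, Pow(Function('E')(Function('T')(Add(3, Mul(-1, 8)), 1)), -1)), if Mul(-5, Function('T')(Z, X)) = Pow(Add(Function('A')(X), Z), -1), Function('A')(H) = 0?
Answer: 2371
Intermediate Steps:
Function('T')(Z, X) = Mul(Rational(-1, 5), Pow(Z, -1)) (Function('T')(Z, X) = Mul(Rational(-1, 5), Pow(Add(0, Z), -1)) = Mul(Rational(-1, 5), Pow(Z, -1)))
Mul(910464, Pow(Function('E')(Function('T')(Add(3, Mul(-1, 8)), 1)), -1)) = Mul(910464, Pow(384, -1)) = Mul(910464, Rational(1, 384)) = 2371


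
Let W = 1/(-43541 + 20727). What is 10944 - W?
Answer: 249676417/22814 ≈ 10944.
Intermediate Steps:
W = -1/22814 (W = 1/(-22814) = -1/22814 ≈ -4.3833e-5)
10944 - W = 10944 - 1*(-1/22814) = 10944 + 1/22814 = 249676417/22814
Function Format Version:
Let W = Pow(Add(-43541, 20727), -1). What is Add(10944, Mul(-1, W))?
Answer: Rational(249676417, 22814) ≈ 10944.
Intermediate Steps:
W = Rational(-1, 22814) (W = Pow(-22814, -1) = Rational(-1, 22814) ≈ -4.3833e-5)
Add(10944, Mul(-1, W)) = Add(10944, Mul(-1, Rational(-1, 22814))) = Add(10944, Rational(1, 22814)) = Rational(249676417, 22814)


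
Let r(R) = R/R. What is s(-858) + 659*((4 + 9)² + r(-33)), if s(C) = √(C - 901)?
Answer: 112030 + I*√1759 ≈ 1.1203e+5 + 41.94*I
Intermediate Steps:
s(C) = √(-901 + C)
r(R) = 1
s(-858) + 659*((4 + 9)² + r(-33)) = √(-901 - 858) + 659*((4 + 9)² + 1) = √(-1759) + 659*(13² + 1) = I*√1759 + 659*(169 + 1) = I*√1759 + 659*170 = I*√1759 + 112030 = 112030 + I*√1759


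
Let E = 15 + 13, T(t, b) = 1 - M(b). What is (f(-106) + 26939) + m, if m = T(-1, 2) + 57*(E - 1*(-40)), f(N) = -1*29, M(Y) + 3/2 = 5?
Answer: 61567/2 ≈ 30784.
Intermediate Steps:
M(Y) = 7/2 (M(Y) = -3/2 + 5 = 7/2)
T(t, b) = -5/2 (T(t, b) = 1 - 1*7/2 = 1 - 7/2 = -5/2)
E = 28
f(N) = -29
m = 7747/2 (m = -5/2 + 57*(28 - 1*(-40)) = -5/2 + 57*(28 + 40) = -5/2 + 57*68 = -5/2 + 3876 = 7747/2 ≈ 3873.5)
(f(-106) + 26939) + m = (-29 + 26939) + 7747/2 = 26910 + 7747/2 = 61567/2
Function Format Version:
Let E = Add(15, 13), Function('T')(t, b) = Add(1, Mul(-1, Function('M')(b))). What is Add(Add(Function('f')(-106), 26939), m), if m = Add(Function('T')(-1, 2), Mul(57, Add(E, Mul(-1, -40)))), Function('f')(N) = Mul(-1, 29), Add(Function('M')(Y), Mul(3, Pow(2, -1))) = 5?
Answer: Rational(61567, 2) ≈ 30784.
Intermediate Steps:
Function('M')(Y) = Rational(7, 2) (Function('M')(Y) = Add(Rational(-3, 2), 5) = Rational(7, 2))
Function('T')(t, b) = Rational(-5, 2) (Function('T')(t, b) = Add(1, Mul(-1, Rational(7, 2))) = Add(1, Rational(-7, 2)) = Rational(-5, 2))
E = 28
Function('f')(N) = -29
m = Rational(7747, 2) (m = Add(Rational(-5, 2), Mul(57, Add(28, Mul(-1, -40)))) = Add(Rational(-5, 2), Mul(57, Add(28, 40))) = Add(Rational(-5, 2), Mul(57, 68)) = Add(Rational(-5, 2), 3876) = Rational(7747, 2) ≈ 3873.5)
Add(Add(Function('f')(-106), 26939), m) = Add(Add(-29, 26939), Rational(7747, 2)) = Add(26910, Rational(7747, 2)) = Rational(61567, 2)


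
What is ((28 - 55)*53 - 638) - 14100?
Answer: -16169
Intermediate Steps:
((28 - 55)*53 - 638) - 14100 = (-27*53 - 638) - 14100 = (-1431 - 638) - 14100 = -2069 - 14100 = -16169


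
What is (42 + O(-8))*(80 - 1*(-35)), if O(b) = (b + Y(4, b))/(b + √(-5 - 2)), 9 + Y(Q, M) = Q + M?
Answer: 362250/71 + 2415*I*√7/71 ≈ 5102.1 + 89.993*I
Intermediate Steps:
Y(Q, M) = -9 + M + Q (Y(Q, M) = -9 + (Q + M) = -9 + (M + Q) = -9 + M + Q)
O(b) = (-5 + 2*b)/(b + I*√7) (O(b) = (b + (-9 + b + 4))/(b + √(-5 - 2)) = (b + (-5 + b))/(b + √(-7)) = (-5 + 2*b)/(b + I*√7))
(42 + O(-8))*(80 - 1*(-35)) = (42 + (-5 + 2*(-8))/(-8 + I*√7))*(80 - 1*(-35)) = (42 + (-5 - 16)/(-8 + I*√7))*(80 + 35) = (42 - 21/(-8 + I*√7))*115 = 4830 - 2415/(-8 + I*√7)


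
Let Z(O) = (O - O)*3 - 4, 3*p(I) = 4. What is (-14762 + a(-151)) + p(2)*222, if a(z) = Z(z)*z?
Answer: -13862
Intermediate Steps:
p(I) = 4/3 (p(I) = (⅓)*4 = 4/3)
Z(O) = -4 (Z(O) = 0*3 - 4 = 0 - 4 = -4)
a(z) = -4*z
(-14762 + a(-151)) + p(2)*222 = (-14762 - 4*(-151)) + (4/3)*222 = (-14762 + 604) + 296 = -14158 + 296 = -13862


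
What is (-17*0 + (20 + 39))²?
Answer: 3481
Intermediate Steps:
(-17*0 + (20 + 39))² = (0 + 59)² = 59² = 3481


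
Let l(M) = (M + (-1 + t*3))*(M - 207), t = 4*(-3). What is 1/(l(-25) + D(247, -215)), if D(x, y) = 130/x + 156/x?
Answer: 19/273318 ≈ 6.9516e-5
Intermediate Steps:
t = -12
D(x, y) = 286/x
l(M) = (-207 + M)*(-37 + M) (l(M) = (M + (-1 - 12*3))*(M - 207) = (M + (-1 - 36))*(-207 + M) = (M - 37)*(-207 + M) = (-37 + M)*(-207 + M) = (-207 + M)*(-37 + M))
1/(l(-25) + D(247, -215)) = 1/((7659 + (-25)² - 244*(-25)) + 286/247) = 1/((7659 + 625 + 6100) + 286*(1/247)) = 1/(14384 + 22/19) = 1/(273318/19) = 19/273318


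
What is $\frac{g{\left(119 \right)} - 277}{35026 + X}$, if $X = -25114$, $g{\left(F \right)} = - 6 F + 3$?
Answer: $- \frac{247}{2478} \approx -0.099677$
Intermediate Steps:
$g{\left(F \right)} = 3 - 6 F$
$\frac{g{\left(119 \right)} - 277}{35026 + X} = \frac{\left(3 - 714\right) - 277}{35026 - 25114} = \frac{\left(3 - 714\right) - 277}{9912} = \left(-711 - 277\right) \frac{1}{9912} = \left(-988\right) \frac{1}{9912} = - \frac{247}{2478}$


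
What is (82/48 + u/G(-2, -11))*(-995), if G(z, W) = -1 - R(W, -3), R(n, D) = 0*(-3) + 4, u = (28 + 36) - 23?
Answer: 155021/24 ≈ 6459.2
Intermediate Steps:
u = 41 (u = 64 - 23 = 41)
R(n, D) = 4 (R(n, D) = 0 + 4 = 4)
G(z, W) = -5 (G(z, W) = -1 - 1*4 = -1 - 4 = -5)
(82/48 + u/G(-2, -11))*(-995) = (82/48 + 41/(-5))*(-995) = (82*(1/48) + 41*(-⅕))*(-995) = (41/24 - 41/5)*(-995) = -779/120*(-995) = 155021/24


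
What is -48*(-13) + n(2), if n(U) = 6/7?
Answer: 4374/7 ≈ 624.86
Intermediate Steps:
n(U) = 6/7 (n(U) = 6*(1/7) = 6/7)
-48*(-13) + n(2) = -48*(-13) + 6/7 = 624 + 6/7 = 4374/7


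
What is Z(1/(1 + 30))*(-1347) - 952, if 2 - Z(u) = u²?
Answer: -3502459/961 ≈ -3644.6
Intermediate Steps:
Z(u) = 2 - u²
Z(1/(1 + 30))*(-1347) - 952 = (2 - (1/(1 + 30))²)*(-1347) - 952 = (2 - (1/31)²)*(-1347) - 952 = (2 - 1*1/961)*(-1347) - 952 = (2 - 1/961)*(-1347) - 952 = (1921/961)*(-1347) - 952 = -2587587/961 - 952 = -3502459/961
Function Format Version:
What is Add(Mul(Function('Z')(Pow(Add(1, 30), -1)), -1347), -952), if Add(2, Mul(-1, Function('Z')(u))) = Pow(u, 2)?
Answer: Rational(-3502459, 961) ≈ -3644.6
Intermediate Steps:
Function('Z')(u) = Add(2, Mul(-1, Pow(u, 2)))
Add(Mul(Function('Z')(Pow(Add(1, 30), -1)), -1347), -952) = Add(Mul(Add(2, Mul(-1, Pow(Pow(Add(1, 30), -1), 2))), -1347), -952) = Add(Mul(Add(2, Mul(-1, Pow(Pow(31, -1), 2))), -1347), -952) = Add(Mul(Add(2, Mul(-1, Pow(Rational(1, 31), 2))), -1347), -952) = Add(Mul(Add(2, Mul(-1, Rational(1, 961))), -1347), -952) = Add(Mul(Add(2, Rational(-1, 961)), -1347), -952) = Add(Mul(Rational(1921, 961), -1347), -952) = Add(Rational(-2587587, 961), -952) = Rational(-3502459, 961)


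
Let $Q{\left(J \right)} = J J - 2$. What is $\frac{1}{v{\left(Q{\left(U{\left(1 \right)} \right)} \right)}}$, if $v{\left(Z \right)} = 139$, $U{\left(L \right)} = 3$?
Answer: $\frac{1}{139} \approx 0.0071942$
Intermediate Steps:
$Q{\left(J \right)} = -2 + J^{2}$ ($Q{\left(J \right)} = J^{2} - 2 = -2 + J^{2}$)
$\frac{1}{v{\left(Q{\left(U{\left(1 \right)} \right)} \right)}} = \frac{1}{139}$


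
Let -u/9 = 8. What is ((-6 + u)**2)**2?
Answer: 37015056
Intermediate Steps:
u = -72 (u = -9*8 = -72)
((-6 + u)**2)**2 = ((-6 - 72)**2)**2 = ((-78)**2)**2 = 6084**2 = 37015056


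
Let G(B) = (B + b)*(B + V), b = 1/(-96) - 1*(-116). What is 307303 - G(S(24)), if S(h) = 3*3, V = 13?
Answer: 14618555/48 ≈ 3.0455e+5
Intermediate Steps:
b = 11135/96 (b = -1/96 + 116 = 11135/96 ≈ 115.99)
S(h) = 9
G(B) = (13 + B)*(11135/96 + B) (G(B) = (B + 11135/96)*(B + 13) = (11135/96 + B)*(13 + B) = (13 + B)*(11135/96 + B))
307303 - G(S(24)) = 307303 - (144755/96 + 9**2 + (12383/96)*9) = 307303 - (144755/96 + 81 + 37149/32) = 307303 - 1*131989/48 = 307303 - 131989/48 = 14618555/48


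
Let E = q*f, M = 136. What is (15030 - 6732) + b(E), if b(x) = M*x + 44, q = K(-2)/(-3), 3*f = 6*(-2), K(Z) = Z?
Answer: 23938/3 ≈ 7979.3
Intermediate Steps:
f = -4 (f = (6*(-2))/3 = (⅓)*(-12) = -4)
q = ⅔ (q = -2/(-3) = -2*(-⅓) = ⅔ ≈ 0.66667)
E = -8/3 (E = (⅔)*(-4) = -8/3 ≈ -2.6667)
b(x) = 44 + 136*x (b(x) = 136*x + 44 = 44 + 136*x)
(15030 - 6732) + b(E) = (15030 - 6732) + (44 + 136*(-8/3)) = 8298 + (44 - 1088/3) = 8298 - 956/3 = 23938/3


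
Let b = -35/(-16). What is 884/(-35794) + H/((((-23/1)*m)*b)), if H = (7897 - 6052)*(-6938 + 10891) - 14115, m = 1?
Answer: -416881048730/2881417 ≈ -1.4468e+5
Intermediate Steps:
b = 35/16 (b = -35*(-1/16) = 35/16 ≈ 2.1875)
H = 7279170 (H = 1845*3953 - 14115 = 7293285 - 14115 = 7279170)
884/(-35794) + H/((((-23/1)*m)*b)) = 884/(-35794) + 7279170/(((-23/1*1)*(35/16))) = 884*(-1/35794) + 7279170/(((-23*1*1)*(35/16))) = -442/17897 + 7279170/((-23*1*(35/16))) = -442/17897 + 7279170/((-23*35/16)) = -442/17897 + 7279170/(-805/16) = -442/17897 + 7279170*(-16/805) = -442/17897 - 23293344/161 = -416881048730/2881417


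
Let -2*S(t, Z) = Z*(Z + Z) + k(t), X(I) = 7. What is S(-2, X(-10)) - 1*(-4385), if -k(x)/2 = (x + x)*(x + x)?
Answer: 4352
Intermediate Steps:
k(x) = -8*x**2 (k(x) = -2*(x + x)*(x + x) = -2*2*x*2*x = -8*x**2)
S(t, Z) = -Z**2 + 4*t**2 (S(t, Z) = -(Z*(Z + Z) - 8*t**2)/2 = -(Z*(2*Z) - 8*t**2)/2 = -(2*Z**2 - 8*t**2)/2 = -(-8*t**2 + 2*Z**2)/2 = -Z**2 + 4*t**2)
S(-2, X(-10)) - 1*(-4385) = (-1*7**2 + 4*(-2)**2) - 1*(-4385) = (-1*49 + 4*4) + 4385 = (-49 + 16) + 4385 = -33 + 4385 = 4352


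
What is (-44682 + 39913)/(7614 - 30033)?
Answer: 4769/22419 ≈ 0.21272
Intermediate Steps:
(-44682 + 39913)/(7614 - 30033) = -4769/(-22419) = -4769*(-1/22419) = 4769/22419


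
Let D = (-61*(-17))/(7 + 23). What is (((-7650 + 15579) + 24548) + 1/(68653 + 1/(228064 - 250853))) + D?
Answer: 254327129884937/7822666080 ≈ 32512.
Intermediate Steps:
D = 1037/30 ≈ 34.567
(((-7650 + 15579) + 24548) + 1/(68653 + 1/(228064 - 250853))) + D = (((-7650 + 15579) + 24548) + 1/(68653 + 1/(228064 - 250853))) + 1037/30 = ((7929 + 24548) + 1/(68653 + 1/(-22789))) + 1037/30 = (32477 + 1/(68653 - 1/22789)) + 1037/30 = (32477 + 1/(1564533216/22789)) + 1037/30 = (32477 + 22789/1564533216) + 1037/30 = 50811345278821/1564533216 + 1037/30 = 254327129884937/7822666080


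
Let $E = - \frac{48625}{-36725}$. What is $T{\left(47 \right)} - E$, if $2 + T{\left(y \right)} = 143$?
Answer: $\frac{205184}{1469} \approx 139.68$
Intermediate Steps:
$T{\left(y \right)} = 141$ ($T{\left(y \right)} = -2 + 143 = 141$)
$E = \frac{1945}{1469}$ ($E = \left(-48625\right) \left(- \frac{1}{36725}\right) = \frac{1945}{1469} \approx 1.324$)
$T{\left(47 \right)} - E = 141 - \frac{1945}{1469} = \frac{205184}{1469}$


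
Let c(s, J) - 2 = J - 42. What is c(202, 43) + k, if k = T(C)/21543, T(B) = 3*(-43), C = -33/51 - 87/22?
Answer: 500/167 ≈ 2.9940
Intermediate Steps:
C = -1721/374 (C = -33*1/51 - 87*1/22 = -11/17 - 87/22 = -1721/374 ≈ -4.6016)
c(s, J) = -40 + J (c(s, J) = 2 + (J - 42) = 2 + (-42 + J) = -40 + J)
T(B) = -129
k = -1/167 (k = -129/21543 = -129*1/21543 = -1/167 ≈ -0.0059880)
c(202, 43) + k = (-40 + 43) - 1/167 = 3 - 1/167 = 500/167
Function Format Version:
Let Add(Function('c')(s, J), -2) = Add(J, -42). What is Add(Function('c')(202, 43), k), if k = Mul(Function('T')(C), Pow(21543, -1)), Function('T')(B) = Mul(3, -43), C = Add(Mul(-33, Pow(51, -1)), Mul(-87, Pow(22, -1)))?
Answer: Rational(500, 167) ≈ 2.9940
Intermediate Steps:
C = Rational(-1721, 374) (C = Add(Mul(-33, Rational(1, 51)), Mul(-87, Rational(1, 22))) = Add(Rational(-11, 17), Rational(-87, 22)) = Rational(-1721, 374) ≈ -4.6016)
Function('c')(s, J) = Add(-40, J) (Function('c')(s, J) = Add(2, Add(J, -42)) = Add(2, Add(-42, J)) = Add(-40, J))
Function('T')(B) = -129
k = Rational(-1, 167) (k = Mul(-129, Pow(21543, -1)) = Mul(-129, Rational(1, 21543)) = Rational(-1, 167) ≈ -0.0059880)
Add(Function('c')(202, 43), k) = Add(Add(-40, 43), Rational(-1, 167)) = Add(3, Rational(-1, 167)) = Rational(500, 167)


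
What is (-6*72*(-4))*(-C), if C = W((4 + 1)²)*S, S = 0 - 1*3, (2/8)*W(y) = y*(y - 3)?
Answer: 11404800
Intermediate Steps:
W(y) = 4*y*(-3 + y) (W(y) = 4*(y*(y - 3)) = 4*(y*(-3 + y)) = 4*y*(-3 + y))
S = -3 (S = 0 - 3 = -3)
C = -6600 (C = (4*(4 + 1)²*(-3 + (4 + 1)²))*(-3) = (4*5²*(-3 + 5²))*(-3) = (4*25*(-3 + 25))*(-3) = (4*25*22)*(-3) = 2200*(-3) = -6600)
(-6*72*(-4))*(-C) = (-6*72*(-4))*(-1*(-6600)) = -432*(-4)*6600 = 1728*6600 = 11404800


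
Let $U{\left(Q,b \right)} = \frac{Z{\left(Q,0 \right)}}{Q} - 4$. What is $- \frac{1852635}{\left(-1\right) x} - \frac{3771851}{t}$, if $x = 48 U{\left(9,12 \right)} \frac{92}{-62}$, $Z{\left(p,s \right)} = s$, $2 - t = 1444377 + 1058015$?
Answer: $\frac{23958297869197}{3683518080} \approx 6504.2$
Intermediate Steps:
$t = -2502390$ ($t = 2 - \left(1444377 + 1058015\right) = 2 - 2502392 = -2502390$)
$U{\left(Q,b \right)} = -4$ ($U{\left(Q,b \right)} = \frac{0}{Q} - 4 = 0 - 4 = -4$)
$x = \frac{8832}{31}$ ($x = 48 \left(-4\right) \frac{92}{-62} = - 192 \cdot 92 \left(- \frac{1}{62}\right) = \left(-192\right) \left(- \frac{46}{31}\right) = \frac{8832}{31} \approx 284.9$)
$- \frac{1852635}{\left(-1\right) x} - \frac{3771851}{t} = - \frac{1852635}{\left(-1\right) \frac{8832}{31}} - \frac{3771851}{-2502390} = - \frac{1852635}{- \frac{8832}{31}} - - \frac{3771851}{2502390} = \left(-1852635\right) \left(- \frac{31}{8832}\right) + \frac{3771851}{2502390} = \frac{19143895}{2944} + \frac{3771851}{2502390} = \frac{23958297869197}{3683518080}$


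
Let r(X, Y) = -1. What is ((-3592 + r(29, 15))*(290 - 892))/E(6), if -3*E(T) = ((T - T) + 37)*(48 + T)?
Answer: -1081493/333 ≈ -3247.7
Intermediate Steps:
E(T) = -592 - 37*T/3 (E(T) = -((T - T) + 37)*(48 + T)/3 = -(0 + 37)*(48 + T)/3 = -37*(48 + T)/3 = -(1776 + 37*T)/3 = -592 - 37*T/3)
((-3592 + r(29, 15))*(290 - 892))/E(6) = ((-3592 - 1)*(290 - 892))/(-592 - 37/3*6) = (-3593*(-602))/(-592 - 74) = 2162986/(-666) = 2162986*(-1/666) = -1081493/333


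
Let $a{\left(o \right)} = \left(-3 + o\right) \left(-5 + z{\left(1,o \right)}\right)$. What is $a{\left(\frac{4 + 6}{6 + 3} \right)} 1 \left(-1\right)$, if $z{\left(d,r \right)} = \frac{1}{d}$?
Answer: $- \frac{68}{9} \approx -7.5556$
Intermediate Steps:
$a{\left(o \right)} = 12 - 4 o$ ($a{\left(o \right)} = \left(-3 + o\right) \left(-5 + 1^{-1}\right) = \left(-3 + o\right) \left(-5 + 1\right) = \left(-3 + o\right) \left(-4\right) = 12 - 4 o$)
$a{\left(\frac{4 + 6}{6 + 3} \right)} 1 \left(-1\right) = \left(12 - 4 \frac{4 + 6}{6 + 3}\right) 1 \left(-1\right) = \left(12 - 4 \cdot \frac{10}{9}\right) 1 \left(-1\right) = \left(12 - 4 \cdot 10 \cdot \frac{1}{9}\right) 1 \left(-1\right) = \left(12 - \frac{40}{9}\right) 1 \left(-1\right) = \frac{68}{9} \cdot 1 \left(-1\right) = \frac{68}{9} \left(-1\right) = - \frac{68}{9}$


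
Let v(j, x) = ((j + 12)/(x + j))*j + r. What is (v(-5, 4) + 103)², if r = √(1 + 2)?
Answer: (138 + √3)² ≈ 19525.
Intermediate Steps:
r = √3 ≈ 1.7320
v(j, x) = √3 + j*(12 + j)/(j + x) (v(j, x) = ((j + 12)/(x + j))*j + √3 = ((12 + j)/(j + x))*j + √3 = j*(12 + j)/(j + x) + √3 = √3 + j*(12 + j)/(j + x))
(v(-5, 4) + 103)² = (((-5)² + 12*(-5) - 5*√3 + 4*√3)/(-5 + 4) + 103)² = ((25 - 60 - 5*√3 + 4*√3)/(-1) + 103)² = (-(-35 - √3) + 103)² = ((35 + √3) + 103)² = (138 + √3)²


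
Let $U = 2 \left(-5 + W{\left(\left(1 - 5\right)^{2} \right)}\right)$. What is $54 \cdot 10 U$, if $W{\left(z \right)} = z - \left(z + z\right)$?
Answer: $-22680$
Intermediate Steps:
$W{\left(z \right)} = - z$ ($W{\left(z \right)} = z - 2 z = - z$)
$U = -42$ ($U = 2 \left(-5 - \left(1 - 5\right)^{2}\right) = 2 \left(-5 - \left(-4\right)^{2}\right) = 2 \left(-5 - 16\right) = 2 \left(-21\right) = -42$)
$54 \cdot 10 U = 54 \cdot 10 \left(-42\right) = 540 \left(-42\right) = -22680$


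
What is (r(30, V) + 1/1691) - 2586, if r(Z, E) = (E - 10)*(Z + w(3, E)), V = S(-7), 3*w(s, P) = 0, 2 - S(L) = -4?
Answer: -4575845/1691 ≈ -2706.0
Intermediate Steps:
S(L) = 6 (S(L) = 2 - 1*(-4) = 2 + 4 = 6)
w(s, P) = 0 (w(s, P) = (1/3)*0 = 0)
V = 6
r(Z, E) = Z*(-10 + E) (r(Z, E) = (E - 10)*(Z + 0) = (-10 + E)*Z = Z*(-10 + E))
(r(30, V) + 1/1691) - 2586 = (30*(-10 + 6) + 1/1691) - 2586 = (30*(-4) + 1/1691) - 2586 = (-120 + 1/1691) - 2586 = -202919/1691 - 2586 = -4575845/1691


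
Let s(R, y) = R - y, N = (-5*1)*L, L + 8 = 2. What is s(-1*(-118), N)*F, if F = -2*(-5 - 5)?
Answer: 1760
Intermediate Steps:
L = -6 (L = -8 + 2 = -6)
N = 30 (N = -5*1*(-6) = -5*(-6) = 30)
F = 20 (F = -2*(-10) = 20)
s(-1*(-118), N)*F = (-1*(-118) - 1*30)*20 = (118 - 30)*20 = 88*20 = 1760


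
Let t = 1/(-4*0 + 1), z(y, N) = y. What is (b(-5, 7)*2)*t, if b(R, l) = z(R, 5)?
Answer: -10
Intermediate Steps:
b(R, l) = R
t = 1 (t = 1/(0 + 1) = 1/1 = 1)
(b(-5, 7)*2)*t = -5*2*1 = -10*1 = -10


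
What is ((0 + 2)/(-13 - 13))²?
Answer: 1/169 ≈ 0.0059172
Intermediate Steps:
((0 + 2)/(-13 - 13))² = (2/(-26))² = (2*(-1/26))² = (-1/13)² = 1/169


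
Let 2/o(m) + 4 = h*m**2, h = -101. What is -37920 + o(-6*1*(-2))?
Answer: -275830081/7274 ≈ -37920.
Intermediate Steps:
o(m) = 2/(-4 - 101*m**2)
-37920 + o(-6*1*(-2)) = -37920 - 2/(4 + 101*(-6*1*(-2))**2) = -37920 - 2/(4 + 101*(-6*(-2))**2) = -37920 - 2/(4 + 101*12**2) = -37920 - 2/(4 + 101*144) = -37920 - 2/(4 + 14544) = -37920 - 2/14548 = -37920 - 2*1/14548 = -37920 - 1/7274 = -275830081/7274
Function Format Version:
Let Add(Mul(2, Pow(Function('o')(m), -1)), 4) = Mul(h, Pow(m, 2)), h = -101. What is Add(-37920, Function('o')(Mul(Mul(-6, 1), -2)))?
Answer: Rational(-275830081, 7274) ≈ -37920.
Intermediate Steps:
Function('o')(m) = Mul(2, Pow(Add(-4, Mul(-101, Pow(m, 2))), -1))
Add(-37920, Function('o')(Mul(Mul(-6, 1), -2))) = Add(-37920, Mul(-2, Pow(Add(4, Mul(101, Pow(Mul(Mul(-6, 1), -2), 2))), -1))) = Add(-37920, Mul(-2, Pow(Add(4, Mul(101, Pow(Mul(-6, -2), 2))), -1))) = Add(-37920, Mul(-2, Pow(Add(4, Mul(101, Pow(12, 2))), -1))) = Add(-37920, Mul(-2, Pow(Add(4, Mul(101, 144)), -1))) = Add(-37920, Mul(-2, Pow(Add(4, 14544), -1))) = Add(-37920, Mul(-2, Pow(14548, -1))) = Add(-37920, Mul(-2, Rational(1, 14548))) = Add(-37920, Rational(-1, 7274)) = Rational(-275830081, 7274)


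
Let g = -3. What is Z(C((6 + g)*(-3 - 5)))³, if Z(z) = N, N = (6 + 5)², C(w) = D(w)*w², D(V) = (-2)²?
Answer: 1771561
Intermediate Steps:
D(V) = 4
C(w) = 4*w²
N = 121 (N = 11² = 121)
Z(z) = 121
Z(C((6 + g)*(-3 - 5)))³ = 121³ = 1771561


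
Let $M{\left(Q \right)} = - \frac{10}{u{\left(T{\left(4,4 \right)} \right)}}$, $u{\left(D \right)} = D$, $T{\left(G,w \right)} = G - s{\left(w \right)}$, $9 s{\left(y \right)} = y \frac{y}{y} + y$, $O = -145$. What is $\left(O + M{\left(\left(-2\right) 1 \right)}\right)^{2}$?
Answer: $\frac{4305625}{196} \approx 21967.0$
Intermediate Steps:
$s{\left(y \right)} = \frac{2 y}{9}$ ($s{\left(y \right)} = \frac{y \frac{y}{y} + y}{9} = \frac{y 1 + y}{9} = \frac{y + y}{9} = \frac{2 y}{9}$)
$T{\left(G,w \right)} = G - \frac{2 w}{9}$
$M{\left(Q \right)} = - \frac{45}{14}$ ($M{\left(Q \right)} = - \frac{10}{4 - \frac{8}{9}} = - \frac{10}{\frac{28}{9}} = \left(-10\right) \frac{9}{28} = - \frac{45}{14}$)
$\left(O + M{\left(\left(-2\right) 1 \right)}\right)^{2} = \left(-145 - \frac{45}{14}\right)^{2} = \left(- \frac{2075}{14}\right)^{2} = \frac{4305625}{196}$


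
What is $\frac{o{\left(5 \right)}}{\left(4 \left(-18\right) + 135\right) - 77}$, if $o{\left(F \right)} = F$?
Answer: $- \frac{5}{14} \approx -0.35714$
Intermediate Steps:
$\frac{o{\left(5 \right)}}{\left(4 \left(-18\right) + 135\right) - 77} = \frac{5}{\left(4 \left(-18\right) + 135\right) - 77} = \frac{5}{\left(-72 + 135\right) - 77} = \frac{5}{63 - 77} = \frac{5}{-14} = 5 \left(- \frac{1}{14}\right) = - \frac{5}{14}$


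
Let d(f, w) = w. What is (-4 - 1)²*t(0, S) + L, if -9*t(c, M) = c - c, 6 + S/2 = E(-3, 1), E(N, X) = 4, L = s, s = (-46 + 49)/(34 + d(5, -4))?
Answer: ⅒ ≈ 0.10000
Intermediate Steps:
s = ⅒ (s = (-46 + 49)/(34 - 4) = 3/30 = 3*(1/30) = ⅒ ≈ 0.10000)
L = ⅒ ≈ 0.10000
S = -4 (S = -12 + 2*4 = -12 + 8 = -4)
t(c, M) = 0 (t(c, M) = -(c - c)/9 = -⅑*0 = 0)
(-4 - 1)²*t(0, S) + L = (-4 - 1)²*0 + ⅒ = (-5)²*0 + ⅒ = 25*0 + ⅒ = 0 + ⅒ = ⅒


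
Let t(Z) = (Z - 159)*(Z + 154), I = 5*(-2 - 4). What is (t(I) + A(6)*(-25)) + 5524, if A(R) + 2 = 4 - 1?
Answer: -17937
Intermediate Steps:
A(R) = 1 (A(R) = -2 + (4 - 1) = -2 + 3 = 1)
I = -30 (I = 5*(-6) = -30)
t(Z) = (-159 + Z)*(154 + Z)
(t(I) + A(6)*(-25)) + 5524 = ((-24486 + (-30)² - 5*(-30)) + 1*(-25)) + 5524 = ((-24486 + 900 + 150) - 25) + 5524 = (-23436 - 25) + 5524 = -23461 + 5524 = -17937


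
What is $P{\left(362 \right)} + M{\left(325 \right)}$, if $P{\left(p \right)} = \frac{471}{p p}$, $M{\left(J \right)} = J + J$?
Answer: $\frac{85179071}{131044} \approx 650.0$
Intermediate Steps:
$M{\left(J \right)} = 2 J$
$P{\left(p \right)} = \frac{471}{p^{2}}$
$P{\left(362 \right)} + M{\left(325 \right)} = \frac{471}{131044} + 2 \cdot 325 = 471 \cdot \frac{1}{131044} + 650 = \frac{471}{131044} + 650 = \frac{85179071}{131044}$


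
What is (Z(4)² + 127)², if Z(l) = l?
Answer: 20449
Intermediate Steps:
(Z(4)² + 127)² = (4² + 127)² = (16 + 127)² = 143² = 20449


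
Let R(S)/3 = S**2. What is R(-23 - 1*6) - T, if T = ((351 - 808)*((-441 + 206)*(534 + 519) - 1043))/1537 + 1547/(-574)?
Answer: -8993890593/126034 ≈ -71361.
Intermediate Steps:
R(S) = 3*S**2
T = 9311874375/126034 (T = -457*(-235*1053 - 1043)*(1/1537) + 1547*(-1/574) = -457*(-247455 - 1043)*(1/1537) - 221/82 = -457*(-248498)*(1/1537) - 221/82 = 113563586*(1/1537) - 221/82 = 113563586/1537 - 221/82 = 9311874375/126034 ≈ 73884.)
R(-23 - 1*6) - T = 3*(-23 - 1*6)**2 - 1*9311874375/126034 = 3*(-23 - 6)**2 - 9311874375/126034 = 3*(-29)**2 - 9311874375/126034 = 3*841 - 9311874375/126034 = 2523 - 9311874375/126034 = -8993890593/126034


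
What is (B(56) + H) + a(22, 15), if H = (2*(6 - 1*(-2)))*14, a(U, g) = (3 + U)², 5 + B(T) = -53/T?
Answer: 47211/56 ≈ 843.05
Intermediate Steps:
B(T) = -5 - 53/T
H = 224 (H = (2*(6 + 2))*14 = (2*8)*14 = 16*14 = 224)
(B(56) + H) + a(22, 15) = ((-5 - 53/56) + 224) + (3 + 22)² = ((-5 - 53*1/56) + 224) + 25² = ((-5 - 53/56) + 224) + 625 = (-333/56 + 224) + 625 = 12211/56 + 625 = 47211/56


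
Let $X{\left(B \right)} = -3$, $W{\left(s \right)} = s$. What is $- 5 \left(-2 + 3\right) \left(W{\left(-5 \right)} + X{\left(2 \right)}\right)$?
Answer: $40$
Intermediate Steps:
$- 5 \left(-2 + 3\right) \left(W{\left(-5 \right)} + X{\left(2 \right)}\right) = - 5 \left(-2 + 3\right) \left(-5 - 3\right) = \left(-5\right) 1 \left(-8\right) = \left(-5\right) \left(-8\right) = 40$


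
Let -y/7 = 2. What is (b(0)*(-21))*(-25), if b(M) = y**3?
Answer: -1440600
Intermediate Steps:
y = -14 (y = -7*2 = -14)
b(M) = -2744 (b(M) = (-14)**3 = -2744)
(b(0)*(-21))*(-25) = -2744*(-21)*(-25) = 57624*(-25) = -1440600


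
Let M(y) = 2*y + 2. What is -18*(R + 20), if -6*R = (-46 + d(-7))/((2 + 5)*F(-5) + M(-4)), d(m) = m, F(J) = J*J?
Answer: -60999/169 ≈ -360.94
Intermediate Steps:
F(J) = J²
M(y) = 2 + 2*y
R = 53/1014 (R = -(-46 - 7)/(6*((2 + 5)*(-5)² + (2 + 2*(-4)))) = -(-53)/(6*(7*25 + (2 - 8))) = -(-53)/(6*(175 - 6)) = -(-53)/(6*169) = -⅙*(-53/169) = 53/1014 ≈ 0.052268)
-18*(R + 20) = -18*(53/1014 + 20) = -18*20333/1014 = -60999/169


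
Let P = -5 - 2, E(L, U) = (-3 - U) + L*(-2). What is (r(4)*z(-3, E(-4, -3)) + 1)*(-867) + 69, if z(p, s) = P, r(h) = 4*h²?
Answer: 387618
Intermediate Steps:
E(L, U) = -3 - U - 2*L (E(L, U) = (-3 - U) - 2*L = -3 - U - 2*L)
P = -7
z(p, s) = -7
(r(4)*z(-3, E(-4, -3)) + 1)*(-867) + 69 = ((4*4²)*(-7) + 1)*(-867) + 69 = ((4*16)*(-7) + 1)*(-867) + 69 = (64*(-7) + 1)*(-867) + 69 = (-448 + 1)*(-867) + 69 = -447*(-867) + 69 = 387549 + 69 = 387618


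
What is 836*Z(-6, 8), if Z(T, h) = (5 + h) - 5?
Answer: 6688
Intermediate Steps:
Z(T, h) = h
836*Z(-6, 8) = 836*8 = 6688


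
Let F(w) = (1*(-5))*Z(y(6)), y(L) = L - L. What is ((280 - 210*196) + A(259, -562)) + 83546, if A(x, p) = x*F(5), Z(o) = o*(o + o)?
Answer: 42666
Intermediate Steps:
y(L) = 0
Z(o) = 2*o**2 (Z(o) = o*(2*o) = 2*o**2)
F(w) = 0 (F(w) = (1*(-5))*(2*0**2) = -10*0 = -5*0 = 0)
A(x, p) = 0 (A(x, p) = x*0 = 0)
((280 - 210*196) + A(259, -562)) + 83546 = ((280 - 210*196) + 0) + 83546 = ((280 - 41160) + 0) + 83546 = (-40880 + 0) + 83546 = -40880 + 83546 = 42666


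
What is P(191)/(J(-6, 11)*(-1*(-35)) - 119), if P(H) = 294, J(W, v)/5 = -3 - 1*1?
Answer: -14/39 ≈ -0.35897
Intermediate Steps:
J(W, v) = -20 (J(W, v) = 5*(-3 - 1*1) = 5*(-3 - 1) = 5*(-4) = -20)
P(191)/(J(-6, 11)*(-1*(-35)) - 119) = 294/(-(-20)*(-35) - 119) = 294/(-20*35 - 119) = 294/(-700 - 119) = 294/(-819) = 294*(-1/819) = -14/39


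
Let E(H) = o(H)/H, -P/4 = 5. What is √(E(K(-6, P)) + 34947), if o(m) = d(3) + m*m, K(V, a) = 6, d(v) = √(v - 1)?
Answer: √(1258308 + 6*√2)/6 ≈ 186.96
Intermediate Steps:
P = -20 (P = -4*5 = -20)
d(v) = √(-1 + v)
o(m) = √2 + m² (o(m) = √(-1 + 3) + m*m = √2 + m²)
E(H) = (√2 + H²)/H
√(E(K(-6, P)) + 34947) = √((6 + √2/6) + 34947) = √(34953 + √2/6)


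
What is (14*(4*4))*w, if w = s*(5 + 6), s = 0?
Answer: 0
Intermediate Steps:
w = 0 (w = 0*(5 + 6) = 0*11 = 0)
(14*(4*4))*w = (14*(4*4))*0 = (14*16)*0 = 224*0 = 0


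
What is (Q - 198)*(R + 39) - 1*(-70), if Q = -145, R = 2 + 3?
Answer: -15022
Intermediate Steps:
R = 5
(Q - 198)*(R + 39) - 1*(-70) = (-145 - 198)*(5 + 39) - 1*(-70) = -343*44 + 70 = -15092 + 70 = -15022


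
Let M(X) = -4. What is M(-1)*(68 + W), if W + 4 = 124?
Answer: -752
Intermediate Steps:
W = 120 (W = -4 + 124 = 120)
M(-1)*(68 + W) = -4*(68 + 120) = -4*188 = -752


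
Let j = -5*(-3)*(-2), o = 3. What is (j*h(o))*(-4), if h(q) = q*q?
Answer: 1080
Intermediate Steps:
j = -30 (j = 15*(-2) = -30)
h(q) = q²
(j*h(o))*(-4) = -30*3²*(-4) = -30*9*(-4) = -270*(-4) = 1080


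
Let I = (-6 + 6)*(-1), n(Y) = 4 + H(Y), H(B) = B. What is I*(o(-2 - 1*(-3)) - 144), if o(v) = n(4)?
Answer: 0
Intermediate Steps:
n(Y) = 4 + Y
o(v) = 8 (o(v) = 4 + 4 = 8)
I = 0 (I = 0*(-1) = 0)
I*(o(-2 - 1*(-3)) - 144) = 0*(8 - 144) = 0*(-136) = 0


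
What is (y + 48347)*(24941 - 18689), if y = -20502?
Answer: 174086940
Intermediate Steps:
(y + 48347)*(24941 - 18689) = (-20502 + 48347)*(24941 - 18689) = 27845*6252 = 174086940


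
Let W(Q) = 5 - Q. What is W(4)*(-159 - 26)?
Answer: -185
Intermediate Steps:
W(4)*(-159 - 26) = (5 - 1*4)*(-159 - 26) = (5 - 4)*(-185) = 1*(-185) = -185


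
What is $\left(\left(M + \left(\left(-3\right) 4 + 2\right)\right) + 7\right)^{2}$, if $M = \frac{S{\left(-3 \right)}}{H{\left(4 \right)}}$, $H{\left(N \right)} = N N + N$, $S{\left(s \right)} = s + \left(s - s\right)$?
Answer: $\frac{3969}{400} \approx 9.9225$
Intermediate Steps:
$S{\left(s \right)} = s$ ($S{\left(s \right)} = s + 0 = s$)
$H{\left(N \right)} = N + N^{2}$ ($H{\left(N \right)} = N^{2} + N = N + N^{2}$)
$M = - \frac{3}{20}$ ($M = - \frac{3}{4 \left(1 + 4\right)} = - \frac{3}{4 \cdot 5} = - \frac{3}{20} \approx -0.15$)
$\left(\left(M + \left(\left(-3\right) 4 + 2\right)\right) + 7\right)^{2} = \left(\left(- \frac{3}{20} + \left(\left(-3\right) 4 + 2\right)\right) + 7\right)^{2} = \left(\left(- \frac{3}{20} + \left(-12 + 2\right)\right) + 7\right)^{2} = \left(\left(- \frac{3}{20} - 10\right) + 7\right)^{2} = \left(- \frac{203}{20} + 7\right)^{2} = \left(- \frac{63}{20}\right)^{2} = \frac{3969}{400}$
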